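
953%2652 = 953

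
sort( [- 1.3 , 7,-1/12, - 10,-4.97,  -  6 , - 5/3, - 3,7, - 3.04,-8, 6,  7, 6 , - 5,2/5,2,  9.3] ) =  [  -  10, - 8,-6, - 5, - 4.97 , - 3.04, - 3,-5/3, - 1.3  , - 1/12, 2/5,2 , 6,  6,7, 7,  7,  9.3 ] 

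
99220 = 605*164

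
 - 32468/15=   -  32468/15 = - 2164.53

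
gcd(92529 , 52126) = 1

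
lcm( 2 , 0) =0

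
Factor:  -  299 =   -  13^1*23^1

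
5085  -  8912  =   - 3827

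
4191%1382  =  45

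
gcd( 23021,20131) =1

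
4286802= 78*54959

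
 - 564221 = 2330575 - 2894796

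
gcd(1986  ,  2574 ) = 6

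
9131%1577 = 1246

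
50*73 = 3650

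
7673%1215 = 383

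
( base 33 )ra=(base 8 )1605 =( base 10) 901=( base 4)32011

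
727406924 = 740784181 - 13377257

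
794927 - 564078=230849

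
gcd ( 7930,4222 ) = 2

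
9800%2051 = 1596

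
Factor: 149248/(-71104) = - 2^2*53^1*101^(-1 ) = - 212/101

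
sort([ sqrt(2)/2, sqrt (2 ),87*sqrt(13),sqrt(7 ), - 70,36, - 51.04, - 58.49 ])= [ - 70, - 58.49, - 51.04,sqrt(2)/2,  sqrt( 2),sqrt (7 ),36,87*sqrt( 13 ) ]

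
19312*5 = 96560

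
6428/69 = 93 + 11/69   =  93.16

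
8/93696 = 1/11712=0.00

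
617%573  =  44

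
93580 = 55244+38336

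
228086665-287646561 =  - 59559896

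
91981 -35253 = 56728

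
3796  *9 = 34164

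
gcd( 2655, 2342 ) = 1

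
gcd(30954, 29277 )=3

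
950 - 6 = 944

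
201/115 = 201/115= 1.75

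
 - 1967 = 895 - 2862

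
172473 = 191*903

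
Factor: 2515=5^1*503^1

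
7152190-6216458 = 935732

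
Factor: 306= 2^1*3^2 * 17^1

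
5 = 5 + 0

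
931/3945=931/3945  =  0.24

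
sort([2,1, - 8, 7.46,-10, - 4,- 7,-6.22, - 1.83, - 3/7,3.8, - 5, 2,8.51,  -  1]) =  [ - 10,- 8, - 7, - 6.22, - 5,-4 , - 1.83, - 1, -3/7, 1,2,2,3.8, 7.46, 8.51]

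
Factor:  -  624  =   -2^4*3^1*13^1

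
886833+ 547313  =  1434146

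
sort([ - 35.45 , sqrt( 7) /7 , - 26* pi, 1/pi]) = [ - 26*pi, - 35.45, 1/pi, sqrt(7)/7] 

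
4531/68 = 4531/68 =66.63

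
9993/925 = 9993/925= 10.80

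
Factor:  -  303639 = - 3^1*7^1*19^1*761^1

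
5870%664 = 558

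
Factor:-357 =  - 3^1*7^1*17^1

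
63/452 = 63/452=0.14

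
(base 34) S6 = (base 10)958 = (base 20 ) 27i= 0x3be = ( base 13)589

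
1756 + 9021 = 10777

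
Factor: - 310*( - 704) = 2^7*5^1*11^1*31^1 = 218240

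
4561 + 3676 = 8237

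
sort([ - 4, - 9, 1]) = [ - 9, - 4  ,  1]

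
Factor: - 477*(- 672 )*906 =2^6*3^4*7^1*53^1* 151^1 = 290412864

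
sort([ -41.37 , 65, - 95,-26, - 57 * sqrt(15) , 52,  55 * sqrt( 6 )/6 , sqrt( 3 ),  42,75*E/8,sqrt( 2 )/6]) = [-57*sqrt(15 ), -95,-41.37 , - 26,  sqrt( 2) /6,sqrt( 3), 55*sqrt( 6 ) /6,75*E/8,42, 52, 65 ]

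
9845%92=1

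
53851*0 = 0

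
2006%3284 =2006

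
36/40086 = 2/2227 = 0.00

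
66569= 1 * 66569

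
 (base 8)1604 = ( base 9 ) 1210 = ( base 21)20I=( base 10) 900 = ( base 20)250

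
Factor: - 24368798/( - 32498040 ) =12184399/16249020 = 2^ ( - 2 )*3^( - 1) * 5^(  -  1)*  107^(-1)*277^1*2531^( - 1 )*43987^1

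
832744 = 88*9463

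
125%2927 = 125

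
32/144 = 2/9 = 0.22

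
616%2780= 616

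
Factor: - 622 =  - 2^1*311^1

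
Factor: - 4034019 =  - 3^1 *11^2*11113^1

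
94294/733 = 128 + 470/733= 128.64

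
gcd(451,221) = 1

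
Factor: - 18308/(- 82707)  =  2^2*3^( - 1 )*19^( - 1 )*23^1*199^1*1451^ ( - 1 )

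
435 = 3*145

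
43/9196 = 43/9196  =  0.00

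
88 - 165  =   - 77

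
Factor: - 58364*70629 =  - 2^2*3^1*13^1*1811^1*14591^1 = -4122190956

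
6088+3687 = 9775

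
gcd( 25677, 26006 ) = 1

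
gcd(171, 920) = 1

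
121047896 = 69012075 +52035821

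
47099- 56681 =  - 9582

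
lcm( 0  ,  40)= 0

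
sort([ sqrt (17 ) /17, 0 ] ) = [0, sqrt( 17)/17]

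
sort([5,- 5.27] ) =[ - 5.27, 5]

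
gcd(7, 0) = 7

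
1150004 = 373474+776530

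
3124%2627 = 497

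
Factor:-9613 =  - 9613^1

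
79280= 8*9910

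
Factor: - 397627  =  -167^1*2381^1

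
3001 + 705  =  3706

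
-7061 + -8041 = -15102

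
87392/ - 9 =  - 87392/9 = - 9710.22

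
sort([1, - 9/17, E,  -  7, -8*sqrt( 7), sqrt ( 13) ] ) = [ - 8* sqrt( 7 ), - 7, - 9/17, 1,E, sqrt( 13 )]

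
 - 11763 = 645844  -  657607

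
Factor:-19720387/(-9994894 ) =2^( - 1)*7^(-1 ) * 13^( - 1 )*3109^1*6343^1*54917^ ( - 1 )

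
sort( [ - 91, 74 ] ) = [ - 91, 74 ] 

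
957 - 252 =705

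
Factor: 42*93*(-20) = -2^3 * 3^2*5^1*7^1*31^1 = - 78120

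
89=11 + 78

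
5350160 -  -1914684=7264844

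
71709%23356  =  1641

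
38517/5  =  38517/5 = 7703.40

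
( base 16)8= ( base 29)8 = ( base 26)8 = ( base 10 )8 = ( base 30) 8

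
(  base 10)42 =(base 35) 17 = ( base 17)28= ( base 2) 101010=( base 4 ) 222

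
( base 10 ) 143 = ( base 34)47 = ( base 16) 8F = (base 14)a3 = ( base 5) 1033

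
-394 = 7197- 7591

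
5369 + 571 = 5940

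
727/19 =727/19=38.26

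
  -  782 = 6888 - 7670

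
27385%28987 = 27385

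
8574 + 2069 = 10643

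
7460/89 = 83 + 73/89 =83.82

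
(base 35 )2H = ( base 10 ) 87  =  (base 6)223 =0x57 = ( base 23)3i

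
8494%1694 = 24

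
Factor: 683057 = 37^1*18461^1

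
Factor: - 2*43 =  - 86 = - 2^1*43^1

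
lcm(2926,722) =55594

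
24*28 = 672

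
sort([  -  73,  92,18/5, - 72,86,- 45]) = [-73, - 72, - 45,18/5,  86, 92]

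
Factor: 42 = 2^1*3^1*7^1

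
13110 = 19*690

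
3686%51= 14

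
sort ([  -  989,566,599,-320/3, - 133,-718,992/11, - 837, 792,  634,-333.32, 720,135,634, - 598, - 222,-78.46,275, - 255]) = [-989, - 837, - 718, - 598,-333.32, - 255, - 222, - 133, -320/3 , - 78.46,992/11,135,  275,  566,599,634,634, 720,792 ] 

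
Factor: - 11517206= - 2^1*43^1 * 157^1 * 853^1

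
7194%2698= 1798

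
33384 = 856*39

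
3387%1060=207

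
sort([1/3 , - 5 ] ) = [-5, 1/3] 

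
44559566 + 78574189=123133755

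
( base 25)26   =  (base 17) 35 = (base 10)56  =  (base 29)1R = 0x38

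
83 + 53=136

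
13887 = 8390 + 5497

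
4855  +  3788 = 8643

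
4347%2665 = 1682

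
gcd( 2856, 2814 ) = 42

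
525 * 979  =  513975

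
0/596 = 0 = 0.00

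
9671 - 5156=4515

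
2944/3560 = 368/445=0.83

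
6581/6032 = 1 + 549/6032 = 1.09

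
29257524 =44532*657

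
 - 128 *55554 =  - 7110912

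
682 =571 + 111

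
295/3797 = 295/3797=0.08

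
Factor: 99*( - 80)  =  -7920 = - 2^4*3^2*5^1 * 11^1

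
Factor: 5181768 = 2^3*3^2 * 79^1 * 911^1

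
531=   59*9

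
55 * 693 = 38115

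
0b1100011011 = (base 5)11140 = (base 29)RC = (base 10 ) 795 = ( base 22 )1E3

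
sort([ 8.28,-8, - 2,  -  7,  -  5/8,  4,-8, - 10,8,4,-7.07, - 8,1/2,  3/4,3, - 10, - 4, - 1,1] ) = [ - 10, - 10, - 8,-8, - 8, - 7.07,-7,-4, - 2, - 1, - 5/8,1/2,3/4,1,3,4,4, 8,8.28]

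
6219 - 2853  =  3366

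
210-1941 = -1731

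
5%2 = 1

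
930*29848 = 27758640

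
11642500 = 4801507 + 6840993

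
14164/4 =3541  =  3541.00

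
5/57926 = 5/57926 = 0.00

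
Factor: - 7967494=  - 2^1*3983747^1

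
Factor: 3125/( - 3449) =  - 5^5 * 3449^( - 1 ) 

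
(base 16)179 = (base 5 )3002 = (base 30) CH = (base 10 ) 377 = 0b101111001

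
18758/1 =18758 = 18758.00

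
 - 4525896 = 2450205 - 6976101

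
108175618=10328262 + 97847356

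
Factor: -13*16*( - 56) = 11648 = 2^7*7^1*13^1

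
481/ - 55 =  - 481/55=-8.75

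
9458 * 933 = 8824314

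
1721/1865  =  1721/1865  =  0.92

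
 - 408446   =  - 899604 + 491158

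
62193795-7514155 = 54679640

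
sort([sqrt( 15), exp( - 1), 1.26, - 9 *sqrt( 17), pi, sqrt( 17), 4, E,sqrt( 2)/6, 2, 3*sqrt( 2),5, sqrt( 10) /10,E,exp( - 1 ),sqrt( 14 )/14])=[ - 9*sqrt(17),sqrt (2)/6, sqrt( 14) /14, sqrt( 10)/10, exp( - 1 ), exp( - 1 ), 1.26, 2 , E, E , pi, sqrt ( 15 ), 4,  sqrt( 17),3*sqrt(2 ), 5]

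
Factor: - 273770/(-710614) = 5^1*7^1*3911^1 * 355307^(  -  1) = 136885/355307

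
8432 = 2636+5796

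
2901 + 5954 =8855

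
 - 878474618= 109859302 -988333920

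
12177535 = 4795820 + 7381715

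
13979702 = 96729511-82749809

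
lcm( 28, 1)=28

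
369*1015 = 374535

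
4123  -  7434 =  - 3311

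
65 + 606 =671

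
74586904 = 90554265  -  15967361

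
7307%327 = 113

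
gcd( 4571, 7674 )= 1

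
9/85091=9/85091 = 0.00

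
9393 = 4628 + 4765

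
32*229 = 7328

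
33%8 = 1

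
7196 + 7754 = 14950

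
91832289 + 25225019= 117057308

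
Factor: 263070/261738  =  3^( - 1 )*5^1*79^1*131^( -1)= 395/393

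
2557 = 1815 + 742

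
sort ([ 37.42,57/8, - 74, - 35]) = [  -  74, - 35, 57/8, 37.42]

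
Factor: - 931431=- 3^1 *23^1*13499^1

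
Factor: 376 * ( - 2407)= - 905032 =- 2^3* 29^1*47^1*83^1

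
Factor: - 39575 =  -5^2*1583^1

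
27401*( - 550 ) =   -  15070550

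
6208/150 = 41 + 29/75 =41.39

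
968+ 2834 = 3802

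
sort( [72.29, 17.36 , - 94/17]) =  [ - 94/17, 17.36, 72.29 ]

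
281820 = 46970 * 6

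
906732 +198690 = 1105422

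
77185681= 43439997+33745684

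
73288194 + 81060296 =154348490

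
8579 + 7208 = 15787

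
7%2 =1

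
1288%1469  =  1288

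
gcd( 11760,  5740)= 140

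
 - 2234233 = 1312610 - 3546843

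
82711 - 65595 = 17116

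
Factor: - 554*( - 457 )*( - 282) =  -  2^2*3^1 * 47^1*277^1 *457^1  =  -  71396196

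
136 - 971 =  - 835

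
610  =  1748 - 1138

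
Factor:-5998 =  - 2^1*2999^1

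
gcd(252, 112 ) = 28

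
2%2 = 0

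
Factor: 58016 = 2^5*7^2*37^1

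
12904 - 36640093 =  - 36627189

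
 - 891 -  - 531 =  - 360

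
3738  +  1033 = 4771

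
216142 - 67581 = 148561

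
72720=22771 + 49949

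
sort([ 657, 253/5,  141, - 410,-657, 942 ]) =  [ - 657, - 410, 253/5, 141, 657,942]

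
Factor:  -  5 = -5^1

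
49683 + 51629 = 101312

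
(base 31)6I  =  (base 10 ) 204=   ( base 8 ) 314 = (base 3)21120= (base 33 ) 66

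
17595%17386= 209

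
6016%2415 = 1186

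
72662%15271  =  11578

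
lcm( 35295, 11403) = 741195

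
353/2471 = 1/7  =  0.14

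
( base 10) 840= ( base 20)220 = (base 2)1101001000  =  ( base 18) 2ac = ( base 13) 4c8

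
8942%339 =128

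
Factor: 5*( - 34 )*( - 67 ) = 11390 = 2^1*5^1*17^1*67^1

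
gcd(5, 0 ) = 5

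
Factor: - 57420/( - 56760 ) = 2^( - 1) * 3^1*29^1*43^ (  -  1) = 87/86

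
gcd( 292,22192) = 292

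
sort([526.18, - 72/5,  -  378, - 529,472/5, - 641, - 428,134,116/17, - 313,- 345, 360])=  [ - 641,-529, - 428, - 378, - 345,-313, -72/5 , 116/17,  472/5  ,  134,360,526.18]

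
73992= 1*73992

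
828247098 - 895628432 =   -  67381334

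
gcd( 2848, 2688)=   32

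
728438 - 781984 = - 53546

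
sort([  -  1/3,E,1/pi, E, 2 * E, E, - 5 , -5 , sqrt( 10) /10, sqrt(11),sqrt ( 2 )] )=[ - 5, - 5,-1/3, sqrt(10) /10, 1/pi, sqrt ( 2),  E, E,E,sqrt( 11), 2*E] 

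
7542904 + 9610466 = 17153370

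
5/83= 5/83 = 0.06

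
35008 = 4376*8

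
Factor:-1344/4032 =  - 3^( - 1) = - 1/3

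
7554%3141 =1272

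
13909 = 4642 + 9267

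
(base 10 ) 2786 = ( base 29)392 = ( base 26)434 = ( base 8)5342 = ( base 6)20522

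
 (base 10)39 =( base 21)1i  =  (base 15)29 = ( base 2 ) 100111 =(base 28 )1B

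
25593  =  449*57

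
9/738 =1/82 = 0.01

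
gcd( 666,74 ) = 74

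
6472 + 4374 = 10846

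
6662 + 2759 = 9421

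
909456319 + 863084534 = 1772540853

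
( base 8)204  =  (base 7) 246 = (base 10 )132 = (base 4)2010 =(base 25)57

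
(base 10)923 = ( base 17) 335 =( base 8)1633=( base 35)qd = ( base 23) 1h3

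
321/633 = 107/211 = 0.51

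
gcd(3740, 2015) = 5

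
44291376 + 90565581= 134856957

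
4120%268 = 100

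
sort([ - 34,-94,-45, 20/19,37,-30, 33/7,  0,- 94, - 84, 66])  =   [- 94, - 94, - 84,-45,-34, - 30, 0, 20/19, 33/7,37,66 ] 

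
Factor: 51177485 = 5^1*59^1*173483^1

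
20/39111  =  20/39111 = 0.00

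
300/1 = 300 = 300.00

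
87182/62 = 43591/31= 1406.16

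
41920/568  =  73 + 57/71 =73.80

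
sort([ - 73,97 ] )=[ - 73, 97] 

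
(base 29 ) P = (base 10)25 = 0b11001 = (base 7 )34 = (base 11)23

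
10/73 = 10/73 =0.14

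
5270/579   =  9+59/579 = 9.10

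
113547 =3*37849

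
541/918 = 541/918 = 0.59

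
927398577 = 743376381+184022196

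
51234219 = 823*62253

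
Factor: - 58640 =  - 2^4*5^1*733^1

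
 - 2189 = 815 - 3004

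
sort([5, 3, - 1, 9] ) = [ - 1,3, 5,9]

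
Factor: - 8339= - 31^1*269^1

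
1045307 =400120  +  645187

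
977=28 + 949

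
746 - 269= 477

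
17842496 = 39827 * 448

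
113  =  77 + 36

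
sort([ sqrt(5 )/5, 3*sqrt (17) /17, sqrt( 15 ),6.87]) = [ sqrt( 5 )/5, 3*sqrt( 17) /17, sqrt (15), 6.87 ]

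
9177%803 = 344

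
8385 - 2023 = 6362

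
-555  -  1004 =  - 1559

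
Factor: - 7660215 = - 3^2*5^1*170227^1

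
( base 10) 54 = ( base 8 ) 66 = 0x36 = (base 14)3c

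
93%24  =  21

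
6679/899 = 7 + 386/899 = 7.43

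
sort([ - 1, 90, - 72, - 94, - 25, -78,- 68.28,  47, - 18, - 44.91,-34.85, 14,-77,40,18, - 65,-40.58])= [ - 94, - 78, - 77, - 72,  -  68.28, - 65, - 44.91, - 40.58, - 34.85, - 25, - 18,-1, 14 , 18, 40, 47, 90]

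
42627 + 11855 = 54482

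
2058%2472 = 2058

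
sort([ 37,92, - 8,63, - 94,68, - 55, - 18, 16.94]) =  [ - 94,- 55,-18,-8, 16.94, 37 , 63, 68,92 ] 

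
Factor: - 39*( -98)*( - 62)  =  -236964 = -2^2*3^1 * 7^2*13^1*31^1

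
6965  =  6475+490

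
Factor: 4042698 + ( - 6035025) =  - 1992327  =  - 3^1*664109^1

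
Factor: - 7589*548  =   - 4158772  =  -2^2*  137^1*7589^1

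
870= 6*145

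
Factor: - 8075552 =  - 2^5*73^1*3457^1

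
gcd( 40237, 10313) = 1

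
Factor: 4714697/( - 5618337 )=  - 3^( - 1 )*13^1*31^1*43^( - 1 )* 97^( - 1) * 449^( -1 )*11699^1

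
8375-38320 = - 29945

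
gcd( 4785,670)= 5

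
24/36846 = 4/6141 = 0.00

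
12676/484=26+23/121 = 26.19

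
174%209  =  174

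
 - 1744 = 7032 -8776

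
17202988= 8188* 2101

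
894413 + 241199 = 1135612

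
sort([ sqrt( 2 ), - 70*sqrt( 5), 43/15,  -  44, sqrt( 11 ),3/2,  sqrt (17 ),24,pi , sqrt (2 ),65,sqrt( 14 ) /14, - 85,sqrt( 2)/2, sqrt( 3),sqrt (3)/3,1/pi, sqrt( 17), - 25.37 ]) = [ - 70*sqrt(5 ), - 85, - 44, - 25.37,sqrt( 14 )/14,1/pi,  sqrt (3)/3,sqrt ( 2 ) /2,sqrt( 2 ),sqrt (2),3/2,  sqrt (3 ),  43/15,pi,sqrt (11), sqrt(17 ), sqrt(17),24,65 ]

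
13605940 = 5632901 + 7973039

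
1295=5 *259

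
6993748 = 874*8002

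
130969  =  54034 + 76935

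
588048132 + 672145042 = 1260193174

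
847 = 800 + 47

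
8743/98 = 1249/14 = 89.21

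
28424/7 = 28424/7 = 4060.57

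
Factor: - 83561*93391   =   - 61^1*1531^1*83561^1 = -  7803845351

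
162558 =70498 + 92060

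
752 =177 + 575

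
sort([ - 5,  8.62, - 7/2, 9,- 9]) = [ - 9, - 5,-7/2, 8.62, 9]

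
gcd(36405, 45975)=15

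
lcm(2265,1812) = 9060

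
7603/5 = 7603/5 = 1520.60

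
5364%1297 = 176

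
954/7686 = 53/427 = 0.12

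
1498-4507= -3009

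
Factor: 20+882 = 902=2^1*11^1*41^1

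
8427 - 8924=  - 497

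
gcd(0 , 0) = 0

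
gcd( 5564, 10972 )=52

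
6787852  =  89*76268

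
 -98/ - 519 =98/519 =0.19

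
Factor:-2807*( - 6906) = 19385142 = 2^1*3^1*7^1 *401^1*1151^1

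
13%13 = 0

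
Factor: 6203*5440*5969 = 201419846080 =2^6*5^1*17^1*47^1*127^1*6203^1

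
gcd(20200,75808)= 8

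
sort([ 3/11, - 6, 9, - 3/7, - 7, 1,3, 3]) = [ - 7, -6,-3/7, 3/11 , 1,3, 3 , 9]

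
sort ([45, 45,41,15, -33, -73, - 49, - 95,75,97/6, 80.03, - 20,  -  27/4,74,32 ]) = [ - 95, - 73 , - 49, -33, - 20, - 27/4 , 15, 97/6,32 , 41,45,45, 74,75, 80.03 ]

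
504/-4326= - 1 + 91/103=- 0.12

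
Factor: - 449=  -  449^1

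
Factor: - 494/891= - 2^1*3^( - 4 ) * 11^(  -  1 )*13^1*19^1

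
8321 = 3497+4824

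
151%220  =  151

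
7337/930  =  7 + 827/930=7.89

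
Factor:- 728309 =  - 197^1*3697^1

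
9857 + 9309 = 19166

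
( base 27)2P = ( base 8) 117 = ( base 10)79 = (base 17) 4B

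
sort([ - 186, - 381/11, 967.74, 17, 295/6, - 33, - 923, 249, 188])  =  [ - 923, - 186,-381/11, - 33, 17,  295/6,188,  249,967.74 ]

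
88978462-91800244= -2821782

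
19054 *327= 6230658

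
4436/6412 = 1109/1603 = 0.69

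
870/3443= 870/3443= 0.25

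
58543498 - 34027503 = 24515995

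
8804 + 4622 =13426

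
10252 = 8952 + 1300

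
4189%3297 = 892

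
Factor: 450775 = 5^2*13^1 * 19^1*73^1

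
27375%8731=1182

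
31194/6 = 5199 =5199.00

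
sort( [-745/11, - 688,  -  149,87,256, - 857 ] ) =[ - 857, - 688, - 149,-745/11, 87,  256 ]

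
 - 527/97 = -6+55/97 = -5.43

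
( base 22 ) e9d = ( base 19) 106e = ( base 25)B4C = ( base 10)6987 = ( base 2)1101101001011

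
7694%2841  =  2012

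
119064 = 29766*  4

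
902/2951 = 902/2951 = 0.31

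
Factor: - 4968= - 2^3*3^3 * 23^1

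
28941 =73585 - 44644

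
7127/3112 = 2 + 903/3112 = 2.29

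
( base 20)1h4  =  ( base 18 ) 256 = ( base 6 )3240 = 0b1011101000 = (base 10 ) 744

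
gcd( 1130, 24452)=2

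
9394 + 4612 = 14006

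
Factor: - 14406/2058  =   - 7 = -7^1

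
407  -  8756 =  - 8349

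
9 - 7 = 2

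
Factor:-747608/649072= - 827/718= - 2^( -1)*359^( - 1 )*827^1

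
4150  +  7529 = 11679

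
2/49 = 2/49 = 0.04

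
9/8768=9/8768 = 0.00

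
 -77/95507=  - 1 + 95430/95507=-  0.00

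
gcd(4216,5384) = 8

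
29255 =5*5851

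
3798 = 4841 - 1043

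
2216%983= 250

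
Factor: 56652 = 2^2 * 3^1*4721^1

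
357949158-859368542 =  - 501419384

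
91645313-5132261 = 86513052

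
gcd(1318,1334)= 2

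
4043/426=4043/426 = 9.49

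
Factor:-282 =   -  2^1*3^1*47^1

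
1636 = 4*409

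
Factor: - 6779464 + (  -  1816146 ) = -8595610 = -  2^1*5^1*859561^1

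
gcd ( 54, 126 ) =18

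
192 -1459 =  - 1267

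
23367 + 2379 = 25746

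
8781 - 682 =8099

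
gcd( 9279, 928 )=1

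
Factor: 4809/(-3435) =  - 5^ (-1)*7^1 = -  7/5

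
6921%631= 611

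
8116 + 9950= 18066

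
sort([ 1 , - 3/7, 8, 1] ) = [ - 3/7, 1, 1, 8] 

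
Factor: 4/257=2^2*257^ (-1 ) 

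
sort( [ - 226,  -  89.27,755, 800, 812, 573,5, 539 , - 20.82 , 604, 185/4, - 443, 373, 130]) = [ - 443, - 226,  -  89.27,  -  20.82, 5, 185/4,130,  373, 539, 573, 604, 755, 800, 812 ]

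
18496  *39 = 721344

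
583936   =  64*9124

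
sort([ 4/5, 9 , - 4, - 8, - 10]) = [ - 10,-8, - 4,  4/5, 9 ] 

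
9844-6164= 3680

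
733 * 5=3665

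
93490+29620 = 123110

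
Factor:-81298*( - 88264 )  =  7175686672  =  2^4*7^1*11^1*17^1*59^1 *5807^1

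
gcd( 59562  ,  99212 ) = 2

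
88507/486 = 88507/486 = 182.11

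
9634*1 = 9634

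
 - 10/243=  - 1 + 233/243   =  - 0.04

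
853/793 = 1 + 60/793 = 1.08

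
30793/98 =314 + 3/14= 314.21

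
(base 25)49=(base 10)109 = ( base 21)54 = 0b1101101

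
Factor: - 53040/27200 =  - 39/20=-2^( - 2 )*3^1*5^( - 1 )*13^1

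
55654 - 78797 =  - 23143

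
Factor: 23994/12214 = 387/197=3^2*43^1*197^( - 1 )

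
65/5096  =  5/392 = 0.01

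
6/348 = 1/58 = 0.02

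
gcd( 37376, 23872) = 64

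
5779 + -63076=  - 57297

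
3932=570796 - 566864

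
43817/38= 1153 + 3/38=1153.08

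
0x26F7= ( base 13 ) 4704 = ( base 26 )EJH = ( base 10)9975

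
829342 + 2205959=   3035301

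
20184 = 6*3364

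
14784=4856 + 9928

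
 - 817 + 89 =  - 728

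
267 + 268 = 535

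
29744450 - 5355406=24389044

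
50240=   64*785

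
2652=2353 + 299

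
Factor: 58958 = 2^1*41^1 * 719^1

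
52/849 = 52/849 = 0.06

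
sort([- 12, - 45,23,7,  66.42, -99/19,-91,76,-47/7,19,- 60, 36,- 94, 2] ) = [ - 94,  -  91, - 60,-45,-12 , - 47/7, - 99/19,2, 7,19,  23,  36, 66.42, 76]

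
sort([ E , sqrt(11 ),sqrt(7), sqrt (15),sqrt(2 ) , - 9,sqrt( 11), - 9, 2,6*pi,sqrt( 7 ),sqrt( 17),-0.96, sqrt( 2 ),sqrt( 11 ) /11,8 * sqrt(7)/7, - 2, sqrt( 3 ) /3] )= [-9, - 9,-2, - 0.96, sqrt( 11 ) /11,sqrt( 3)/3,sqrt( 2 ),sqrt( 2 ),2,sqrt( 7 ),sqrt ( 7), E, 8*sqrt( 7 )/7, sqrt ( 11 ),sqrt( 11 ),  sqrt( 15), sqrt( 17), 6*pi ]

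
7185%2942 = 1301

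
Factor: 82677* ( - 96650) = -2^1*3^1*5^2*7^1*31^1*127^1*1933^1  =  - 7990732050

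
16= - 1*(  -  16 )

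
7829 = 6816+1013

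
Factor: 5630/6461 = 2^1*5^1*7^( - 1)* 13^(  -  1)*71^(  -  1)*563^1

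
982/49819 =982/49819 = 0.02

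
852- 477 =375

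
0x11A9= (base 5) 121041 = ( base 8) 10651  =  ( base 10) 4521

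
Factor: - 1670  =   - 2^1*5^1 * 167^1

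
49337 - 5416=43921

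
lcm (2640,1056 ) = 5280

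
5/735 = 1/147 = 0.01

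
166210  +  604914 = 771124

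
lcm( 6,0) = 0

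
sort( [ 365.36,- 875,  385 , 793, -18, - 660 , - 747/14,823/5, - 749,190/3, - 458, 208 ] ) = [ -875, - 749,-660,- 458, - 747/14, - 18,190/3 , 823/5,208, 365.36,385, 793] 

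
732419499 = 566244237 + 166175262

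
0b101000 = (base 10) 40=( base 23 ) 1H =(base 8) 50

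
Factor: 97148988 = 2^2*3^2 * 2698583^1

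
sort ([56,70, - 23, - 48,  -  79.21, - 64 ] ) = [ - 79.21,  -  64,-48,-23,56,70] 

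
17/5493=17/5493  =  0.00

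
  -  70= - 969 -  - 899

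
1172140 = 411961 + 760179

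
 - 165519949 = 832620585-998140534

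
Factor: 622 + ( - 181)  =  441 = 3^2*7^2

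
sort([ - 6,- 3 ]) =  [-6,  -  3] 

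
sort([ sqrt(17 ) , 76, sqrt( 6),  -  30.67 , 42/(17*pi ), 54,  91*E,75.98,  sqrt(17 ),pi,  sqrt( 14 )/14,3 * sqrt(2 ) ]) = [ - 30.67,sqrt( 14 )/14 , 42/ ( 17*pi), sqrt( 6), pi,  sqrt(17),sqrt(17 ), 3*sqrt(2),54 , 75.98 , 76,  91*E]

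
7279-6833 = 446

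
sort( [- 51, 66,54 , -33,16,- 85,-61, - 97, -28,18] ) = [ - 97 , - 85,-61, - 51, - 33, - 28,16,18,54, 66] 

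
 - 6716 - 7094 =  - 13810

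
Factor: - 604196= - 2^2*151049^1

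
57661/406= 57661/406 = 142.02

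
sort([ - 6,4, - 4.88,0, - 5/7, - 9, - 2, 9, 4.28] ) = [ - 9, - 6, - 4.88, - 2, - 5/7, 0, 4,4.28, 9]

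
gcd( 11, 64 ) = 1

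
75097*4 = 300388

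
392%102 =86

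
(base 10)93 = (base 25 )3i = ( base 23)41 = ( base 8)135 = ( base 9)113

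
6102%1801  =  699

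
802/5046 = 401/2523 = 0.16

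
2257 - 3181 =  - 924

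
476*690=328440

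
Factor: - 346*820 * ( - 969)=2^3*3^1* 5^1* 17^1 * 19^1*41^1*173^1 = 274924680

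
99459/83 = 1198 + 25/83= 1198.30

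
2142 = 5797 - 3655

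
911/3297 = 911/3297 =0.28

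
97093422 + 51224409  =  148317831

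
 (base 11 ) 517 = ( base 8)1157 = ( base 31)K3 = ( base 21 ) 18e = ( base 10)623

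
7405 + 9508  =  16913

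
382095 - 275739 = 106356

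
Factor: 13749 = 3^1*4583^1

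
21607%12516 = 9091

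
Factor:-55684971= - 3^2*6187219^1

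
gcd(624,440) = 8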